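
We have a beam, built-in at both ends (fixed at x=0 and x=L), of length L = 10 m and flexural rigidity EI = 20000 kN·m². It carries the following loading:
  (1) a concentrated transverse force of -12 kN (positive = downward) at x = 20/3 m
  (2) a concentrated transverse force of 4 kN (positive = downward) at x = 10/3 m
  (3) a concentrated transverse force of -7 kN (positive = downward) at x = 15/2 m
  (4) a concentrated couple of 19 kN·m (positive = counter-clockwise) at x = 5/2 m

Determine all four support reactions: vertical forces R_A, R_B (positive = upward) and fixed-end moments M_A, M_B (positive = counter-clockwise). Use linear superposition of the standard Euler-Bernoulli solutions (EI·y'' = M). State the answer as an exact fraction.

R_A = 3869/4320 kN, M_A = -8473/864 kN·m, R_B = -68669/4320 kN, M_B = 26435/864 kN·m

Load 1 — point force P=-12 kN at a=20/3 m (b=L-a=10/3):
  R_A = Pb²(3a+b)/L³ = (-12)·(10/3)²·(3·(20/3)+(10/3))/10³ = -28/9 kN
  M_A = Pab²/L² = (-12)·(20/3)·(10/3)²/10² = -80/9 kN·m
  R_B = Pa²(a+3b)/L³ = (-12)·(20/3)²·((20/3)+3·(10/3))/10³ = -80/9 kN
  M_B = -Pa²b/L² = -(-12)·(20/3)²·(10/3)/10² = 160/9 kN·m
Load 2 — point force P=4 kN at a=10/3 m (b=L-a=20/3):
  R_A = Pb²(3a+b)/L³ = 4·(20/3)²·(3·(10/3)+(20/3))/10³ = 80/27 kN
  M_A = Pab²/L² = 4·(10/3)·(20/3)²/10² = 160/27 kN·m
  R_B = Pa²(a+3b)/L³ = 4·(10/3)²·((10/3)+3·(20/3))/10³ = 28/27 kN
  M_B = -Pa²b/L² = -4·(10/3)²·(20/3)/10² = -80/27 kN·m
Load 3 — point force P=-7 kN at a=15/2 m (b=L-a=5/2):
  R_A = Pb²(3a+b)/L³ = (-7)·(5/2)²·(3·(15/2)+(5/2))/10³ = -35/32 kN
  M_A = Pab²/L² = (-7)·(15/2)·(5/2)²/10² = -105/32 kN·m
  R_B = Pa²(a+3b)/L³ = (-7)·(15/2)²·((15/2)+3·(5/2))/10³ = -189/32 kN
  M_B = -Pa²b/L² = -(-7)·(15/2)²·(5/2)/10² = 315/32 kN·m
Load 4 — applied couple M₀=19 kN·m at a=5/2 m (b=L-a=15/2):
  R_A = 6M₀ab/L³ = 6·19·(5/2)·(15/2)/10³ = 171/80 kN
  M_A = M₀b(2a-b)/L² = 19·(15/2)·(2·(5/2)-(15/2))/10² = -57/16 kN·m
  R_B = -6M₀ab/L³ = -6·19·(5/2)·(15/2)/10³ = -171/80 kN
  M_B = M₀a(2b-a)/L² = 19·(5/2)·(2·(15/2)-(5/2))/10² = 95/16 kN·m
Superposition: R_A = 3869/4320 kN, M_A = -8473/864 kN·m, R_B = -68669/4320 kN, M_B = 26435/864 kN·m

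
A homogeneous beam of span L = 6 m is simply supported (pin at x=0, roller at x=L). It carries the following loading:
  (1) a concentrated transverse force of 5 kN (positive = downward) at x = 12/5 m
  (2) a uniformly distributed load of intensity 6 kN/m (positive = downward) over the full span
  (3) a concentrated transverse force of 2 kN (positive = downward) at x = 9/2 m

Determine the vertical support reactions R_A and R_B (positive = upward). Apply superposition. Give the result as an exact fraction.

R_A = 43/2 kN, R_B = 43/2 kN

Load 1 — point force P=5 kN at a=12/5 m (b=L-a=18/5):
  R_A = Pb/L = 5·(18/5)/6 = 3 kN
  R_B = Pa/L = 5·(12/5)/6 = 2 kN
Load 2 — uniform load w=6 kN/m over full span:
  R_A = wL/2 = 6·6/2 = 18 kN
  R_B = wL/2 = 6·6/2 = 18 kN
Load 3 — point force P=2 kN at a=9/2 m (b=L-a=3/2):
  R_A = Pb/L = 2·(3/2)/6 = 1/2 kN
  R_B = Pa/L = 2·(9/2)/6 = 3/2 kN
Superposition: R_A = 43/2 kN, R_B = 43/2 kN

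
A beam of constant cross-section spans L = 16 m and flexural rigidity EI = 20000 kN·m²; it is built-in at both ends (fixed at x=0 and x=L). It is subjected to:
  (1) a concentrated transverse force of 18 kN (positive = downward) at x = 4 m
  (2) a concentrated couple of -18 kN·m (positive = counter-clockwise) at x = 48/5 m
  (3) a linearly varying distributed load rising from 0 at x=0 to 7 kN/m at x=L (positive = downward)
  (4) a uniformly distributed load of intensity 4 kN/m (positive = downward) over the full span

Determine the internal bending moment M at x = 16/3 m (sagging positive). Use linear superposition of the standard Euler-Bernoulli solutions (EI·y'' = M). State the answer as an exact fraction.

M(16/3) = 246521/4050 kN·m

Load 1 — point force P=18 kN at a=4 m (b=L-a=12):
  M_1 = Pa²(a+3b)(L-x)/L³ - Pa²b/L²  [x>a] = 18·4²·(4+3·12)·(16-(16/3))/16³ - 18·4²·12/16² = 33/2 kN·m
Load 2 — applied couple M₀=-18 kN·m at a=48/5 m (b=L-a=32/5):
  M_2 = R_Ax - M_A  [x≤a] with R_A=-81/50, M_A=-144/25 = (-81/50)·(16/3) - (-144/25) = -72/25 kN·m
Load 3 — triangular load w₀=7 kN/m (0→w₀ over full span):
  M_3 = 3w₀Lx/20 - w₀L²/30 - w₀x³/(6L) = 3·7·16·(16/3)/20 - 7·16²/30 - 7·(16/3)³/(6·16) = 7616/405 kN·m
Load 4 — uniform load w=4 kN/m over full span:
  M_4 = wLx/2 - wL²/12 - wx²/2 = 4·16·(16/3)/2 - 4·16²/12 - 4·(16/3)²/2 = 256/9 kN·m
Superposition: M = Σ M_i = 246521/4050 kN·m ≈ 60.869383 kN·m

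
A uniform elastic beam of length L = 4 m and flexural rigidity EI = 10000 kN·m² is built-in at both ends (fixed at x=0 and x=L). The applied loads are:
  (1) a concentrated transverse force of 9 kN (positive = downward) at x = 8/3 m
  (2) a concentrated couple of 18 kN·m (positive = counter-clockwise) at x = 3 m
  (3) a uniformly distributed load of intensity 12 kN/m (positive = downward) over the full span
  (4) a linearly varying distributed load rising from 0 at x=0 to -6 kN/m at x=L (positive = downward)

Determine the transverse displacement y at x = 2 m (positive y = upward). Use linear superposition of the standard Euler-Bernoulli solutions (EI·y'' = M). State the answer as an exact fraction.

y(2) = -229/180000 m

Load 1 — point force P=9 kN at a=8/3 m (b=L-a=4/3):
  y_1 = -Pb²x²(3aL-(3a+b)x)/(6L³EI)  [x≤a] = -9·(4/3)²·2²·(3·(8/3)·4-(3·(8/3)+(4/3))·2)/(6·4³·10000) = -1/4500 m
Load 2 — applied couple M₀=18 kN·m at a=3 m (b=L-a=1):
  y_2 = (R_Ax³/6 - M_Ax²/2)/EI  [x≤a] with R_A=81/16, M_A=45/8 = ((81/16)·2³/6 - (45/8)·2²/2)/10000 = -9/20000 m
Load 3 — uniform load w=12 kN/m over full span:
  y_3 = -wx²(L-x)²/(24EI) = -12·2²·(4-2)²/(24·10000) = -1/1250 m
Load 4 — triangular load w₀=-6 kN/m (0→w₀ over full span):
  y_4 = -w₀x²(L-x)²(x+2L)/(120LEI) = -(-6)·2²·(4-2)²·(2+2·4)/(120·4·10000) = 1/5000 m
Superposition: y = Σ y_i = -229/180000 m ≈ -0.001272 m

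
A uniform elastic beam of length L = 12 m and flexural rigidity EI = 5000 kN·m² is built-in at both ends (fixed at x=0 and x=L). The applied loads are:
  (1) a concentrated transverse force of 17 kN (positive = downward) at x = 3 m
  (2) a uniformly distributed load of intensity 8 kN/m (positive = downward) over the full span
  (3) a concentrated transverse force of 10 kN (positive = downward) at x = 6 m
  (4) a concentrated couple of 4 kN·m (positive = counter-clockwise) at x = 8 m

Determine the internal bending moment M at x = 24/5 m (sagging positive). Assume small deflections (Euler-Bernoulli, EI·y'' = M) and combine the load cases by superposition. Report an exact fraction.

M(24/5) = 24641/400 kN·m

Load 1 — point force P=17 kN at a=3 m (b=L-a=9):
  M_1 = Pa²(a+3b)(L-x)/L³ - Pa²b/L²  [x>a] = 17·3²·(3+3·9)·(12-(24/5))/12³ - 17·3²·9/12² = 153/16 kN·m
Load 2 — uniform load w=8 kN/m over full span:
  M_2 = wLx/2 - wL²/12 - wx²/2 = 8·12·(24/5)/2 - 8·12²/12 - 8·(24/5)²/2 = 1056/25 kN·m
Load 3 — point force P=10 kN at a=6 m (b=L-a=6):
  M_3 = Pb²(3a+b)x/L³ - Pab²/L²  [x≤a] = 10·6²·(3·6+6)·(24/5)/12³ - 10·6·6²/12² = 9 kN·m
Load 4 — applied couple M₀=4 kN·m at a=8 m (b=L-a=4):
  M_4 = R_Ax - M_A  [x≤a] with R_A=4/9, M_A=4/3 = (4/9)·(24/5) - (4/3) = 4/5 kN·m
Superposition: M = Σ M_i = 24641/400 kN·m ≈ 61.602500 kN·m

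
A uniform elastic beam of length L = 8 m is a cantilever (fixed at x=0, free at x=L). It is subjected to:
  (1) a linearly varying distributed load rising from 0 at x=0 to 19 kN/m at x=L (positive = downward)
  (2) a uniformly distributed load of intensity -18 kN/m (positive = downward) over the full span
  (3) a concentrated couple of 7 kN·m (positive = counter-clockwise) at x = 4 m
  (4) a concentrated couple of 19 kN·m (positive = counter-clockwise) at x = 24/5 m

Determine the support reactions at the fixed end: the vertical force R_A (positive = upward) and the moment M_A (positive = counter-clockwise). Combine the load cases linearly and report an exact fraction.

R_A = -68 kN, M_A = -590/3 kN·m

Load 1 — triangular load w₀=19 kN/m (0→w₀ over full span):
  R_A = w₀L/2 = 19·8/2 = 76 kN
  M_A = w₀L²/3 = 19·8²/3 = 1216/3 kN·m
Load 2 — uniform load w=-18 kN/m over full span:
  R_A = wL = (-18)·8 = -144 kN
  M_A = wL²/2 = (-18)·8²/2 = -576 kN·m
Load 3 — applied couple M₀=7 kN·m at a=4 m (b=L-a=4):
  R_A = 0 kN
  M_A = -M₀ = -7 kN·m
Load 4 — applied couple M₀=19 kN·m at a=24/5 m (b=L-a=16/5):
  R_A = 0 kN
  M_A = -M₀ = -19 kN·m
Superposition: R_A = -68 kN, M_A = -590/3 kN·m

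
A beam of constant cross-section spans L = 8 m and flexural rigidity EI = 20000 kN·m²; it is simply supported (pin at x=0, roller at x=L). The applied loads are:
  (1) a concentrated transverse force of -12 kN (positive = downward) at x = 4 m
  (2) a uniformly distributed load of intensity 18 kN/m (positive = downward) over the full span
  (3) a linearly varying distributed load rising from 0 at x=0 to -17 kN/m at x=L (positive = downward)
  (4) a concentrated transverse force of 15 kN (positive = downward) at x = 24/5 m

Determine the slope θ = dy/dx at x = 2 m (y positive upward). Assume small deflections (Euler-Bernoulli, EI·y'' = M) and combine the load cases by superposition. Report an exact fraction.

Load 1 — point force P=-12 kN at a=4 m (b=L-a=4):
  θ_1 = -Pb(L²-b²-3x²)/(6LEI)  [x≤a] = -(-12)·4·(8²-4²-3·2²)/(6·8·20000) = 9/5000 rad
Load 2 — uniform load w=18 kN/m over full span:
  θ_2 = -w(L³-6Lx²+4x³)/(24EI) = -18·(8³-6·8·2²+4·2³)/(24·20000) = -33/2500 rad
Load 3 — triangular load w₀=-17 kN/m (0→w₀ over full span):
  θ_3 = -w₀(7L⁴-30L²x²+15x⁴)/(360LEI) = -(-17)·(7·8⁴-30·8²·2²+15·2⁴)/(360·8·20000) = 22559/3600000 rad
Load 4 — point force P=15 kN at a=24/5 m (b=L-a=16/5):
  θ_4 = -Pb(L²-b²-3x²)/(6LEI)  [x≤a] = -15·(16/5)·(8²-(16/5)²-3·2²)/(6·8·20000) = -261/125000 rad
Superposition: θ = Σ θ_i = -129989/18000000 rad ≈ -0.007222 rad

θ(2) = -129989/18000000 rad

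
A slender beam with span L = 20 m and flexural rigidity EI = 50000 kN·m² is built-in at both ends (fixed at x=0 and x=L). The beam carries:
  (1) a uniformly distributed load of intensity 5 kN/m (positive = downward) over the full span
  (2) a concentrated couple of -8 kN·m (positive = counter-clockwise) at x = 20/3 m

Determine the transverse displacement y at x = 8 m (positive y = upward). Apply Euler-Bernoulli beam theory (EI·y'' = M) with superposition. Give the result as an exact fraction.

y(8) = -612/15625 m

Load 1 — uniform load w=5 kN/m over full span:
  y_1 = -wx²(L-x)²/(24EI) = -5·8²·(20-8)²/(24·50000) = -24/625 m
Load 2 — applied couple M₀=-8 kN·m at a=20/3 m (b=L-a=40/3):
  y_2 = (R_Ax³/6 - M_Ax²/2 - M₀(x-a)²/2)/EI  [x>a] with R_A=-8/15, M_A=0 = ((-8/15)·8³/6 - 0·8²/2 - (-8)·(8-(20/3))²/2)/50000 = -12/15625 m
Superposition: y = Σ y_i = -612/15625 m ≈ -0.039168 m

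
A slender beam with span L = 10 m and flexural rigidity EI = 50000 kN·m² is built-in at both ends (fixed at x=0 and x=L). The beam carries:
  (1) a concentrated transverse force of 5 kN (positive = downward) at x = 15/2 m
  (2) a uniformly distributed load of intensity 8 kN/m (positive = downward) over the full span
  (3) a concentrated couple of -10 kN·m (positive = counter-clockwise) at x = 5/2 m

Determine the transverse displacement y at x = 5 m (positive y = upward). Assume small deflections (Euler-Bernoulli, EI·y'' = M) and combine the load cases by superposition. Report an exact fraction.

y(5) = -91/19200 m

Load 1 — point force P=5 kN at a=15/2 m (b=L-a=5/2):
  y_1 = -Pb²x²(3aL-(3a+b)x)/(6L³EI)  [x≤a] = -5·(5/2)²·5²·(3·(15/2)·10-(3·(15/2)+(5/2))·5)/(6·10³·50000) = -1/3840 m
Load 2 — uniform load w=8 kN/m over full span:
  y_2 = -wx²(L-x)²/(24EI) = -8·5²·(10-5)²/(24·50000) = -1/240 m
Load 3 — applied couple M₀=-10 kN·m at a=5/2 m (b=L-a=15/2):
  y_3 = (R_Ax³/6 - M_Ax²/2 - M₀(x-a)²/2)/EI  [x>a] with R_A=-9/8, M_A=15/8 = ((-9/8)·5³/6 - (15/8)·5²/2 - (-10)·(5-(5/2))²/2)/50000 = -1/3200 m
Superposition: y = Σ y_i = -91/19200 m ≈ -0.004740 m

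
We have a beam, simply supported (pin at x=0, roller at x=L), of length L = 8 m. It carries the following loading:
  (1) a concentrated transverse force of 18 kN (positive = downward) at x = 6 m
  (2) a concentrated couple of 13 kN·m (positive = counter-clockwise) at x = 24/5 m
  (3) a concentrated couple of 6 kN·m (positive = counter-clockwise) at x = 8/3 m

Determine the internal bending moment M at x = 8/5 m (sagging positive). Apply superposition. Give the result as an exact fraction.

Load 1 — point force P=18 kN at a=6 m (b=L-a=2):
  M_1 = Pbx/L  [x≤a] = 18·2·(8/5)/8 = 36/5 kN·m
Load 2 — applied couple M₀=13 kN·m at a=24/5 m (b=L-a=16/5):
  M_2 = M₀x/L  [x≤a] = 13·(8/5)/8 = 13/5 kN·m
Load 3 — applied couple M₀=6 kN·m at a=8/3 m (b=L-a=16/3):
  M_3 = M₀x/L  [x≤a] = 6·(8/5)/8 = 6/5 kN·m
Superposition: M = Σ M_i = 11 kN·m ≈ 11.000000 kN·m

M(8/5) = 11 kN·m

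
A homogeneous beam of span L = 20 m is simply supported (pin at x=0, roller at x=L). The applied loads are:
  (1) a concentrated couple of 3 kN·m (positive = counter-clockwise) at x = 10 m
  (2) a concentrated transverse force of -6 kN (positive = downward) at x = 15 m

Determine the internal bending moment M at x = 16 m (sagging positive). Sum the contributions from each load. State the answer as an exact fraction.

M(16) = -93/5 kN·m

Load 1 — applied couple M₀=3 kN·m at a=10 m (b=L-a=10):
  M_1 = M₀x/L - M₀  [x>a] = 3·16/20 - 3 = -3/5 kN·m
Load 2 — point force P=-6 kN at a=15 m (b=L-a=5):
  M_2 = Pa(L-x)/L  [x>a] = (-6)·15·(20-16)/20 = -18 kN·m
Superposition: M = Σ M_i = -93/5 kN·m ≈ -18.600000 kN·m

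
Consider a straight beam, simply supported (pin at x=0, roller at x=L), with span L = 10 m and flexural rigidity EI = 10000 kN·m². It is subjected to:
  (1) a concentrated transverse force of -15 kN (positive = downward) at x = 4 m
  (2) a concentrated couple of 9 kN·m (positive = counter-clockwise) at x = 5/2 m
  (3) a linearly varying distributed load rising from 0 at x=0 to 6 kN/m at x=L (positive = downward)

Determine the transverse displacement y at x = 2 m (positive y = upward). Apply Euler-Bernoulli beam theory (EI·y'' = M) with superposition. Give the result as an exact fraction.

y(2) = -3667/2000000 m

Load 1 — point force P=-15 kN at a=4 m (b=L-a=6):
  y_1 = -Pbx(L²-b²-x²)/(6LEI)  [x≤a] = -(-15)·6·2·(10²-6²-2²)/(6·10·10000) = 9/500 m
Load 2 — applied couple M₀=9 kN·m at a=5/2 m (b=L-a=15/2):
  y_2 = (M₀x³/(6L)+C₁x)/EI  [x≤a] with C₁=M₀(3b²-L²)/(6L)=165/16 = (9·2³/(6·10)+(165/16)·2)/10000 = 873/400000 m
Load 3 — triangular load w₀=6 kN/m (0→w₀ over full span):
  y_3 = -w₀x(7L⁴-10L²x²+3x⁴)/(360LEI) = -6·2·(7·10⁴-10·10²·2²+3·2⁴)/(360·10·10000) = -344/15625 m
Superposition: y = Σ y_i = -3667/2000000 m ≈ -0.001834 m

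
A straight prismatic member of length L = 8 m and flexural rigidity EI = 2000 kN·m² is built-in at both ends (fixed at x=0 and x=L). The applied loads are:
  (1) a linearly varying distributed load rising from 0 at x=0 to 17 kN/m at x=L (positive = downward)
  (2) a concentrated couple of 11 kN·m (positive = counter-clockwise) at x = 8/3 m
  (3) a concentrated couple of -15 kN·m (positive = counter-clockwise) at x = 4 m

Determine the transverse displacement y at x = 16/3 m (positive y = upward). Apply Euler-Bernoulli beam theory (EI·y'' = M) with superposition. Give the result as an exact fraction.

y(16/3) = -33541/911250 m

Load 1 — triangular load w₀=17 kN/m (0→w₀ over full span):
  y_1 = -w₀x²(L-x)²(x+2L)/(120LEI) = -17·(16/3)²·(8-(16/3))²·((16/3)+2·8)/(120·8·2000) = -17408/455625 m
Load 2 — applied couple M₀=11 kN·m at a=8/3 m (b=L-a=16/3):
  y_2 = (R_Ax³/6 - M_Ax²/2 - M₀(x-a)²/2)/EI  [x>a] with R_A=11/6, M_A=0 = ((11/6)·(16/3)³/6 - 0·(16/3)²/2 - 11·((16/3)-(8/3))²/2)/2000 = 22/6075 m
Load 3 — applied couple M₀=-15 kN·m at a=4 m (b=L-a=4):
  y_3 = (R_Ax³/6 - M_Ax²/2 - M₀(x-a)²/2)/EI  [x>a] with R_A=-45/16, M_A=-15/4 = ((-45/16)·(16/3)³/6 - (-15/4)·(16/3)²/2 - (-15)·((16/3)-4)²/2)/2000 = -1/450 m
Superposition: y = Σ y_i = -33541/911250 m ≈ -0.036808 m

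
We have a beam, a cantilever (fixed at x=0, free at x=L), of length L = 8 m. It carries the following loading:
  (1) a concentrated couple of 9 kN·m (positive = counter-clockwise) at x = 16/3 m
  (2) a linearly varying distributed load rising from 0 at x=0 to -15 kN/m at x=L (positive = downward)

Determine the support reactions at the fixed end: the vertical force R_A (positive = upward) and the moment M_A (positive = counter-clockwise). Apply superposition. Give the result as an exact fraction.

Load 1 — applied couple M₀=9 kN·m at a=16/3 m (b=L-a=8/3):
  R_A = 0 kN
  M_A = -M₀ = -9 kN·m
Load 2 — triangular load w₀=-15 kN/m (0→w₀ over full span):
  R_A = w₀L/2 = (-15)·8/2 = -60 kN
  M_A = w₀L²/3 = (-15)·8²/3 = -320 kN·m
Superposition: R_A = -60 kN, M_A = -329 kN·m

R_A = -60 kN, M_A = -329 kN·m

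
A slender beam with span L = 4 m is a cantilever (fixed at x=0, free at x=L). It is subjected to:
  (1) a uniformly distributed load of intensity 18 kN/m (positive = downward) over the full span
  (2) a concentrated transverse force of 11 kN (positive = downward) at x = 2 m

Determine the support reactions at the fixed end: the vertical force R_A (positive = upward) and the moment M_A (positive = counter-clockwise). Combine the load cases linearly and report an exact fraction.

R_A = 83 kN, M_A = 166 kN·m

Load 1 — uniform load w=18 kN/m over full span:
  R_A = wL = 18·4 = 72 kN
  M_A = wL²/2 = 18·4²/2 = 144 kN·m
Load 2 — point force P=11 kN at a=2 m (b=L-a=2):
  R_A = P = 11 kN
  M_A = Pa = 11·2 = 22 kN·m
Superposition: R_A = 83 kN, M_A = 166 kN·m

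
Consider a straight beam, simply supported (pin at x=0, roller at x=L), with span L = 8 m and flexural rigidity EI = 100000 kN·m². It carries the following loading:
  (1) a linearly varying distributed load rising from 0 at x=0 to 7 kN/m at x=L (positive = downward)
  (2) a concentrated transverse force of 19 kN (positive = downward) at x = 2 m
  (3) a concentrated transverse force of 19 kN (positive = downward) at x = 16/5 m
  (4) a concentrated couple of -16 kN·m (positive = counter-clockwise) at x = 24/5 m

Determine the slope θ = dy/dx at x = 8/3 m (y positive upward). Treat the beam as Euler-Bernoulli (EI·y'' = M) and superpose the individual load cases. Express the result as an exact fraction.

Load 1 — triangular load w₀=7 kN/m (0→w₀ over full span):
  θ_1 = -w₀(7L⁴-30L²x²+15x⁴)/(360LEI) = -7·(7·8⁴-30·8²·(8/3)²+15·(8/3)⁴)/(360·8·100000) = -1456/3796875 rad
Load 2 — point force P=19 kN at a=2 m (b=L-a=6):
  θ_2 = -Pa(2L²-6Lx+3x²+a²)/(6LEI)  [x>a] = -19·2·(2·8²-6·8·(8/3)+3·(8/3)²+2²)/(6·8·100000) = -361/1800000 rad
Load 3 — point force P=19 kN at a=16/5 m (b=L-a=24/5):
  θ_3 = -Pb(L²-b²-3x²)/(6LEI)  [x≤a] = -19·(24/5)·(8²-(24/5)²-3·(8/3)²)/(6·8·100000) = -437/1171875 rad
Load 4 — applied couple M₀=-16 kN·m at a=24/5 m (b=L-a=16/5):
  θ_4 = (M₀x²/(2L)+C₁)/EI  [x≤a] with C₁=M₀(3b²-L²)/(6L)=832/75 = ((-16)·(8/3)²/(2·8)+(832/75))/100000 = 28/703125 rad
Superposition: θ = Σ θ_i = -5571463/6075000000 rad ≈ -0.000917 rad

θ(8/3) = -5571463/6075000000 rad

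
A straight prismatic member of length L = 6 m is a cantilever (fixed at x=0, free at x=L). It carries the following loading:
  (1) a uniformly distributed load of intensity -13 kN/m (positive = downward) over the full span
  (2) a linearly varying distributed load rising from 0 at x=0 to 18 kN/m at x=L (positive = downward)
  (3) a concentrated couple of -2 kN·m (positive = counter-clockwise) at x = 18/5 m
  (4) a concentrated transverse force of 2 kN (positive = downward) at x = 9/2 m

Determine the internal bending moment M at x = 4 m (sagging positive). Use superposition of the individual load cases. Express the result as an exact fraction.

Load 1 — uniform load w=-13 kN/m over full span:
  M_1 = -w(L-x)²/2 = -(-13)·(6-4)²/2 = 26 kN·m
Load 2 — triangular load w₀=18 kN/m (0→w₀ over full span):
  M_2 = w₀Lx/2 - w₀L²/3 - w₀x³/(6L) = 18·6·4/2 - 18·6²/3 - 18·4³/(6·6) = -32 kN·m
Load 3 — applied couple M₀=-2 kN·m at a=18/5 m (b=L-a=12/5):
  M_3 = 0  [x>a] = 0 kN·m
Load 4 — point force P=2 kN at a=9/2 m (b=L-a=3/2):
  M_4 = -P(a-x)  [x≤a] = -2·((9/2)-4) = -1 kN·m
Superposition: M = Σ M_i = -7 kN·m ≈ -7.000000 kN·m

M(4) = -7 kN·m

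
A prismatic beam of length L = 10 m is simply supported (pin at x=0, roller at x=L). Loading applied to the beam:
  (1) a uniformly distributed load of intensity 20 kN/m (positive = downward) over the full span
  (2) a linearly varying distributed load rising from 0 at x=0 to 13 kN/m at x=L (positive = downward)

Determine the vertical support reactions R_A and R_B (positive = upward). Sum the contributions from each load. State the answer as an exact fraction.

R_A = 365/3 kN, R_B = 430/3 kN

Load 1 — uniform load w=20 kN/m over full span:
  R_A = wL/2 = 20·10/2 = 100 kN
  R_B = wL/2 = 20·10/2 = 100 kN
Load 2 — triangular load w₀=13 kN/m (0→w₀ over full span):
  R_A = w₀L/6 = 13·10/6 = 65/3 kN
  R_B = w₀L/3 = 13·10/3 = 130/3 kN
Superposition: R_A = 365/3 kN, R_B = 430/3 kN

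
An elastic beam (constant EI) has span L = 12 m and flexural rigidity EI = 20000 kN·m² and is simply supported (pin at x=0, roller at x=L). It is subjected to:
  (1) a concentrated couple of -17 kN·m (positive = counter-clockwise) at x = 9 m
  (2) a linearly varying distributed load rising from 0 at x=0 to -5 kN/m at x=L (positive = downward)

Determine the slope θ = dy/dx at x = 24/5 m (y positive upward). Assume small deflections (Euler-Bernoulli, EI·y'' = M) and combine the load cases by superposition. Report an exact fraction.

θ(24/5) = 73321/20000000 rad

Load 1 — applied couple M₀=-17 kN·m at a=9 m (b=L-a=3):
  θ_1 = (M₀x²/(2L)+C₁)/EI  [x≤a] with C₁=M₀(3b²-L²)/(6L)=221/8 = ((-17)·(24/5)²/(2·12)+(221/8))/20000 = 2261/4000000 rad
Load 2 — triangular load w₀=-5 kN/m (0→w₀ over full span):
  θ_2 = -w₀(7L⁴-30L²x²+15x⁴)/(360LEI) = -(-5)·(7·12⁴-30·12²·(24/5)²+15·(24/5)⁴)/(360·12·20000) = 969/312500 rad
Superposition: θ = Σ θ_i = 73321/20000000 rad ≈ 0.003666 rad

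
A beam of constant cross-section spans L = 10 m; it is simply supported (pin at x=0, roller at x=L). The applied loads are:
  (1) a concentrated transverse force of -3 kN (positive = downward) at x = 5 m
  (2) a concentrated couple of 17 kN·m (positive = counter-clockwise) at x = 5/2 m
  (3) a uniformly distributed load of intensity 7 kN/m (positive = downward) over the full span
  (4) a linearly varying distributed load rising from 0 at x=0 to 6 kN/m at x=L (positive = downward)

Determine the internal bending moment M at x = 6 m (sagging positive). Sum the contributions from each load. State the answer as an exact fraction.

M(6) = 548/5 kN·m

Load 1 — point force P=-3 kN at a=5 m (b=L-a=5):
  M_1 = Pa(L-x)/L  [x>a] = (-3)·5·(10-6)/10 = -6 kN·m
Load 2 — applied couple M₀=17 kN·m at a=5/2 m (b=L-a=15/2):
  M_2 = M₀x/L - M₀  [x>a] = 17·6/10 - 17 = -34/5 kN·m
Load 3 — uniform load w=7 kN/m over full span:
  M_3 = wx(L-x)/2 = 7·6·(10-6)/2 = 84 kN·m
Load 4 — triangular load w₀=6 kN/m (0→w₀ over full span):
  M_4 = w₀Lx/6 - w₀x³/(6L) = 6·10·6/6 - 6·6³/(6·10) = 192/5 kN·m
Superposition: M = Σ M_i = 548/5 kN·m ≈ 109.600000 kN·m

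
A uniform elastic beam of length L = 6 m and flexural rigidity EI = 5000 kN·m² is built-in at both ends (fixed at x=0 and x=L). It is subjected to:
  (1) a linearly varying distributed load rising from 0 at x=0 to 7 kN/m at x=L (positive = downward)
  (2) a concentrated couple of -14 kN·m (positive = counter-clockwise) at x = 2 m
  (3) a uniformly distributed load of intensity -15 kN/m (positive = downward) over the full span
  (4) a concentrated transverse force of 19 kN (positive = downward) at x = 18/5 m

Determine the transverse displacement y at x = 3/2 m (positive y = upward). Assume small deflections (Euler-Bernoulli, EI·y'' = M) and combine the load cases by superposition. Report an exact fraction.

Load 1 — triangular load w₀=7 kN/m (0→w₀ over full span):
  y_1 = -w₀x²(L-x)²(x+2L)/(120LEI) = -7·(3/2)²·(6-(3/2))²·((3/2)+2·6)/(120·6·5000) = -15309/12800000 m
Load 2 — applied couple M₀=-14 kN·m at a=2 m (b=L-a=4):
  y_2 = (R_Ax³/6 - M_Ax²/2)/EI  [x≤a] with R_A=-28/9, M_A=0 = ((-28/9)·(3/2)³/6 - 0·(3/2)²/2)/5000 = -7/20000 m
Load 3 — uniform load w=-15 kN/m over full span:
  y_3 = -wx²(L-x)²/(24EI) = -(-15)·(3/2)²·(6-(3/2))²/(24·5000) = 729/128000 m
Load 4 — point force P=19 kN at a=18/5 m (b=L-a=12/5):
  y_4 = -Pb²x²(3aL-(3a+b)x)/(6L³EI)  [x≤a] = -19·(12/5)²·(3/2)²·(3·(18/5)·6-(3·(18/5)+(12/5))·(3/2))/(6·6³·5000) = -171/100000 m
Superposition: y = Σ y_i = 31223/12800000 m ≈ 0.002439 m

y(3/2) = 31223/12800000 m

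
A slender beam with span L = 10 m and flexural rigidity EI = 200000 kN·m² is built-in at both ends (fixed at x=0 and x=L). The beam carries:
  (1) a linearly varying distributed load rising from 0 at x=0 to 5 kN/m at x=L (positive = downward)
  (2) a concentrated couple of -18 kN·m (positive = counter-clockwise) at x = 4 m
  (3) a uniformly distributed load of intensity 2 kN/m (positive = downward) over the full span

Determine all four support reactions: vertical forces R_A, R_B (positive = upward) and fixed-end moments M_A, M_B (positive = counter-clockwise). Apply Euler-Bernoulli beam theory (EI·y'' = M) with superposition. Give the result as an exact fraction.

R_A = 3727/250 kN, M_A = 2338/75 kN·m, R_B = 7523/250 kN, M_B = -3557/75 kN·m

Load 1 — triangular load w₀=5 kN/m (0→w₀ over full span):
  R_A = 3w₀L/20 = 3·5·10/20 = 15/2 kN
  M_A = w₀L²/30 = 5·10²/30 = 50/3 kN·m
  R_B = 7w₀L/20 = 7·5·10/20 = 35/2 kN
  M_B = -w₀L²/20 = -5·10²/20 = -25 kN·m
Load 2 — applied couple M₀=-18 kN·m at a=4 m (b=L-a=6):
  R_A = 6M₀ab/L³ = 6·(-18)·4·6/10³ = -324/125 kN
  M_A = M₀b(2a-b)/L² = (-18)·6·(2·4-6)/10² = -54/25 kN·m
  R_B = -6M₀ab/L³ = -6·(-18)·4·6/10³ = 324/125 kN
  M_B = M₀a(2b-a)/L² = (-18)·4·(2·6-4)/10² = -144/25 kN·m
Load 3 — uniform load w=2 kN/m over full span:
  R_A = wL/2 = 2·10/2 = 10 kN
  M_A = wL²/12 = 2·10²/12 = 50/3 kN·m
  R_B = wL/2 = 2·10/2 = 10 kN
  M_B = -wL²/12 = -2·10²/12 = -50/3 kN·m
Superposition: R_A = 3727/250 kN, M_A = 2338/75 kN·m, R_B = 7523/250 kN, M_B = -3557/75 kN·m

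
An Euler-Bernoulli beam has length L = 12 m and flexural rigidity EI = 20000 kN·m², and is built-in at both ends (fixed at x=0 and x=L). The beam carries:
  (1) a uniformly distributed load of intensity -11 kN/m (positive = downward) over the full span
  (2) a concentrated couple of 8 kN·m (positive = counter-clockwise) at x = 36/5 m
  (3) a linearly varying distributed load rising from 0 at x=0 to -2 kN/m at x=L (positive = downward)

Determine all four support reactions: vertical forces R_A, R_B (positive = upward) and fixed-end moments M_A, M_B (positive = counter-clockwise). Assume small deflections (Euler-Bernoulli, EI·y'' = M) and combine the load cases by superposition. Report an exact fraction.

R_A = -1716/25 kN, M_A = -3476/25 kN·m, R_B = -1884/25 kN, M_B = 3684/25 kN·m

Load 1 — uniform load w=-11 kN/m over full span:
  R_A = wL/2 = (-11)·12/2 = -66 kN
  M_A = wL²/12 = (-11)·12²/12 = -132 kN·m
  R_B = wL/2 = (-11)·12/2 = -66 kN
  M_B = -wL²/12 = -(-11)·12²/12 = 132 kN·m
Load 2 — applied couple M₀=8 kN·m at a=36/5 m (b=L-a=24/5):
  R_A = 6M₀ab/L³ = 6·8·(36/5)·(24/5)/12³ = 24/25 kN
  M_A = M₀b(2a-b)/L² = 8·(24/5)·(2·(36/5)-(24/5))/12² = 64/25 kN·m
  R_B = -6M₀ab/L³ = -6·8·(36/5)·(24/5)/12³ = -24/25 kN
  M_B = M₀a(2b-a)/L² = 8·(36/5)·(2·(24/5)-(36/5))/12² = 24/25 kN·m
Load 3 — triangular load w₀=-2 kN/m (0→w₀ over full span):
  R_A = 3w₀L/20 = 3·(-2)·12/20 = -18/5 kN
  M_A = w₀L²/30 = (-2)·12²/30 = -48/5 kN·m
  R_B = 7w₀L/20 = 7·(-2)·12/20 = -42/5 kN
  M_B = -w₀L²/20 = -(-2)·12²/20 = 72/5 kN·m
Superposition: R_A = -1716/25 kN, M_A = -3476/25 kN·m, R_B = -1884/25 kN, M_B = 3684/25 kN·m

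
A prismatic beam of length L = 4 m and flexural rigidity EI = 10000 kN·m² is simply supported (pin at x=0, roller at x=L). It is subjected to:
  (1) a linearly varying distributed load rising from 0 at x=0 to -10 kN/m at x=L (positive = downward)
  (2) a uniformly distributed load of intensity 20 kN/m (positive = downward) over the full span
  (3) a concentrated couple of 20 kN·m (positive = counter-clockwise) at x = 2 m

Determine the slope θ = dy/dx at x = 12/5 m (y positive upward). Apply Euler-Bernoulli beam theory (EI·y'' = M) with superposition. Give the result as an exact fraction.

θ(12/5) = 8749/5625000 rad

Load 1 — triangular load w₀=-10 kN/m (0→w₀ over full span):
  θ_1 = -w₀(7L⁴-30L²x²+15x⁴)/(360LEI) = -(-10)·(7·4⁴-30·4²·(12/5)²+15·(12/5)⁴)/(360·4·10000) = -232/703125 rad
Load 2 — uniform load w=20 kN/m over full span:
  θ_2 = -w(L³-6Lx²+4x³)/(24EI) = -20·(4³-6·4·(12/5)²+4·(12/5)³)/(24·10000) = 74/46875 rad
Load 3 — applied couple M₀=20 kN·m at a=2 m (b=L-a=2):
  θ_3 = (M₀x²/(2L)-M₀(x-a)+C₁)/EI  [x>a] with C₁=M₀(3b²-L²)/(6L)=-10/3 = (20·(12/5)²/(2·4)-20·((12/5)-2)+(-10/3))/10000 = 23/75000 rad
Superposition: θ = Σ θ_i = 8749/5625000 rad ≈ 0.001555 rad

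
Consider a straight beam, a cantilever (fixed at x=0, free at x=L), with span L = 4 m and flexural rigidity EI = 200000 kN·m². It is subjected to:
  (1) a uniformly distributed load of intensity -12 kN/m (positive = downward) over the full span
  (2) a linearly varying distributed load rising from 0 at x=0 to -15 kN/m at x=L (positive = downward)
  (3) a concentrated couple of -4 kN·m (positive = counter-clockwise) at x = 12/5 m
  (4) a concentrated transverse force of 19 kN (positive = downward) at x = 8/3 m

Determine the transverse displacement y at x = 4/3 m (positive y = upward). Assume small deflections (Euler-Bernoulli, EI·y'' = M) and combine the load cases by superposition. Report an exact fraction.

Load 1 — uniform load w=-12 kN/m over full span:
  y_1 = -wx²(x²-4Lx+6L²)/(24EI) = -(-12)·(4/3)²·((4/3)²-4·4·(4/3)+6·4²)/(24·200000) = 86/253125 m
Load 2 — triangular load w₀=-15 kN/m (0→w₀ over full span):
  y_2 = (w₀Lx³/12-w₀L²x²/6-w₀x⁵/(120L))/EI = ((-15)·4·(4/3)³/12-(-15)·4²·(4/3)²/6-(-15)·(4/3)⁵/(120·4))/200000 = 451/1518750 m
Load 3 — applied couple M₀=-4 kN·m at a=12/5 m (b=L-a=8/5):
  y_3 = M₀x²/(2EI)  [x≤a] = (-4)·(4/3)²/(2·200000) = -1/56250 m
Load 4 — point force P=19 kN at a=8/3 m (b=L-a=4/3):
  y_4 = -Px²(3a-x)/(6EI)  [x≤a] = -19·(4/3)²·(3·(8/3)-(4/3))/(6·200000) = -19/101250 m
Superposition: y = Σ y_i = 131/303750 m ≈ 0.000431 m

y(4/3) = 131/303750 m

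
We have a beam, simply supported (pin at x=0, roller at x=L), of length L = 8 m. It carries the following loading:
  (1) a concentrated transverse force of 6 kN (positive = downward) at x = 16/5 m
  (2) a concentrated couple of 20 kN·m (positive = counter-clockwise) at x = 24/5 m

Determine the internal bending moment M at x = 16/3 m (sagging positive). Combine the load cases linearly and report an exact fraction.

Load 1 — point force P=6 kN at a=16/5 m (b=L-a=24/5):
  M_1 = Pa(L-x)/L  [x>a] = 6·(16/5)·(8-(16/3))/8 = 32/5 kN·m
Load 2 — applied couple M₀=20 kN·m at a=24/5 m (b=L-a=16/5):
  M_2 = M₀x/L - M₀  [x>a] = 20·(16/3)/8 - 20 = -20/3 kN·m
Superposition: M = Σ M_i = -4/15 kN·m ≈ -0.266667 kN·m

M(16/3) = -4/15 kN·m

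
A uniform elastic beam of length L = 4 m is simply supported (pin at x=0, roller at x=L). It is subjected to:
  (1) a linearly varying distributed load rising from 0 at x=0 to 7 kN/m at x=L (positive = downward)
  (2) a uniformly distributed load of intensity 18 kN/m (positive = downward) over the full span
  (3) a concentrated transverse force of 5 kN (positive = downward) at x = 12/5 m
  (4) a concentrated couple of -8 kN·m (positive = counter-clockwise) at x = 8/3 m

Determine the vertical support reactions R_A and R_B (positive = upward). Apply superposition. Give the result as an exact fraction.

Load 1 — triangular load w₀=7 kN/m (0→w₀ over full span):
  R_A = w₀L/6 = 7·4/6 = 14/3 kN
  R_B = w₀L/3 = 7·4/3 = 28/3 kN
Load 2 — uniform load w=18 kN/m over full span:
  R_A = wL/2 = 18·4/2 = 36 kN
  R_B = wL/2 = 18·4/2 = 36 kN
Load 3 — point force P=5 kN at a=12/5 m (b=L-a=8/5):
  R_A = Pb/L = 5·(8/5)/4 = 2 kN
  R_B = Pa/L = 5·(12/5)/4 = 3 kN
Load 4 — applied couple M₀=-8 kN·m at a=8/3 m (b=L-a=4/3):
  R_A = M₀/L = (-8)/4 = -2 kN
  R_B = -M₀/L = -(-8)/4 = 2 kN
Superposition: R_A = 122/3 kN, R_B = 151/3 kN

R_A = 122/3 kN, R_B = 151/3 kN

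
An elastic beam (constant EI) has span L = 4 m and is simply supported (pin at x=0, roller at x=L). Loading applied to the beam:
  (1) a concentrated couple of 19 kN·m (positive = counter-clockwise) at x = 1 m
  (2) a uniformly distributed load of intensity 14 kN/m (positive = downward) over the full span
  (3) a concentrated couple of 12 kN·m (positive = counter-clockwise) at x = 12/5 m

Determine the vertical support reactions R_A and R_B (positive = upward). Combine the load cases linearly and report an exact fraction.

R_A = 143/4 kN, R_B = 81/4 kN

Load 1 — applied couple M₀=19 kN·m at a=1 m (b=L-a=3):
  R_A = M₀/L = 19/4 kN
  R_B = -M₀/L = -19/4 kN
Load 2 — uniform load w=14 kN/m over full span:
  R_A = wL/2 = 14·4/2 = 28 kN
  R_B = wL/2 = 14·4/2 = 28 kN
Load 3 — applied couple M₀=12 kN·m at a=12/5 m (b=L-a=8/5):
  R_A = M₀/L = 12/4 = 3 kN
  R_B = -M₀/L = -12/4 = -3 kN
Superposition: R_A = 143/4 kN, R_B = 81/4 kN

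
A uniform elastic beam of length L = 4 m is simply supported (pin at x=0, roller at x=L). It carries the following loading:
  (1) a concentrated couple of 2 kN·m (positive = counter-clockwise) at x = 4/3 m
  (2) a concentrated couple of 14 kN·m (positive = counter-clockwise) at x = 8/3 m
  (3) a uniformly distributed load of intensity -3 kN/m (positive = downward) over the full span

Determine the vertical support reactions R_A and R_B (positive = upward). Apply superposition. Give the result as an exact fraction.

R_A = -2 kN, R_B = -10 kN

Load 1 — applied couple M₀=2 kN·m at a=4/3 m (b=L-a=8/3):
  R_A = M₀/L = 2/4 = 1/2 kN
  R_B = -M₀/L = -2/4 = -1/2 kN
Load 2 — applied couple M₀=14 kN·m at a=8/3 m (b=L-a=4/3):
  R_A = M₀/L = 14/4 = 7/2 kN
  R_B = -M₀/L = -14/4 = -7/2 kN
Load 3 — uniform load w=-3 kN/m over full span:
  R_A = wL/2 = (-3)·4/2 = -6 kN
  R_B = wL/2 = (-3)·4/2 = -6 kN
Superposition: R_A = -2 kN, R_B = -10 kN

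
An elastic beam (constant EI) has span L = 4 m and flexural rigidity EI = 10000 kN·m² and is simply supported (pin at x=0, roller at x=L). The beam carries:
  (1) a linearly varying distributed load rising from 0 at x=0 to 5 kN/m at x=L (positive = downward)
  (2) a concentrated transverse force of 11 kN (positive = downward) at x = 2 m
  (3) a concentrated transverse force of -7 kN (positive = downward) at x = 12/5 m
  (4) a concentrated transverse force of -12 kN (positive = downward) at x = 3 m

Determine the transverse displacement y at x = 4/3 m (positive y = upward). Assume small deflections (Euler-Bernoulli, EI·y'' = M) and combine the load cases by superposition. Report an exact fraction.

y(4/3) = -157001/455625000 m

Load 1 — triangular load w₀=5 kN/m (0→w₀ over full span):
  y_1 = -w₀x(7L⁴-10L²x²+3x⁴)/(360LEI) = -5·(4/3)·(7·4⁴-10·4²·(4/3)²+3·(4/3)⁴)/(360·4·10000) = -64/91125 m
Load 2 — point force P=11 kN at a=2 m (b=L-a=2):
  y_2 = -Pbx(L²-b²-x²)/(6LEI)  [x≤a] = -11·2·(4/3)·(4²-2²-(4/3)²)/(6·4·10000) = -253/202500 m
Load 3 — point force P=-7 kN at a=12/5 m (b=L-a=8/5):
  y_3 = -Pbx(L²-b²-x²)/(6LEI)  [x≤a] = -(-7)·(8/5)·(4/3)·(4²-(8/5)²-(4/3)²)/(6·4·10000) = 4592/6328125 m
Load 4 — point force P=-12 kN at a=3 m (b=L-a=1):
  y_4 = -Pbx(L²-b²-x²)/(6LEI)  [x≤a] = -(-12)·1·(4/3)·(4²-1²-(4/3)²)/(6·4·10000) = 119/135000 m
Superposition: y = Σ y_i = -157001/455625000 m ≈ -0.000345 m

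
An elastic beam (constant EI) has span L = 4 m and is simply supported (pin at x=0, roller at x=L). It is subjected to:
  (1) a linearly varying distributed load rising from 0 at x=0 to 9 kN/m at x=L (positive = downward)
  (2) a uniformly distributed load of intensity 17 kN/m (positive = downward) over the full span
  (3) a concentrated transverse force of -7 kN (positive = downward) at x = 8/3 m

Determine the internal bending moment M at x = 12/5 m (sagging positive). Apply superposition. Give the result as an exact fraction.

Load 1 — triangular load w₀=9 kN/m (0→w₀ over full span):
  M_1 = w₀Lx/6 - w₀x³/(6L) = 9·4·(12/5)/6 - 9·(12/5)³/(6·4) = 1152/125 kN·m
Load 2 — uniform load w=17 kN/m over full span:
  M_2 = wx(L-x)/2 = 17·(12/5)·(4-(12/5))/2 = 816/25 kN·m
Load 3 — point force P=-7 kN at a=8/3 m (b=L-a=4/3):
  M_3 = Pbx/L  [x≤a] = (-7)·(4/3)·(12/5)/4 = -28/5 kN·m
Superposition: M = Σ M_i = 4532/125 kN·m ≈ 36.256000 kN·m

M(12/5) = 4532/125 kN·m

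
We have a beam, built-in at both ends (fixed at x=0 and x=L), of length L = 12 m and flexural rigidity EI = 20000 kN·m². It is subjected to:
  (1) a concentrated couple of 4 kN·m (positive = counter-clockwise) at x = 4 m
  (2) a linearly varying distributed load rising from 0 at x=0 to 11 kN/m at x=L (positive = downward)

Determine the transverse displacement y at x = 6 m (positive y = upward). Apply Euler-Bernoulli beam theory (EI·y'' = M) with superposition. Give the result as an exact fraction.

Load 1 — applied couple M₀=4 kN·m at a=4 m (b=L-a=8):
  y_1 = (R_Ax³/6 - M_Ax²/2 - M₀(x-a)²/2)/EI  [x>a] with R_A=4/9, M_A=0 = ((4/9)·6³/6 - 0·6²/2 - 4·(6-4)²/2)/20000 = 1/2500 m
Load 2 — triangular load w₀=11 kN/m (0→w₀ over full span):
  y_2 = -w₀x²(L-x)²(x+2L)/(120LEI) = -11·6²·(12-6)²·(6+2·12)/(120·12·20000) = -297/20000 m
Superposition: y = Σ y_i = -289/20000 m ≈ -0.014450 m

y(6) = -289/20000 m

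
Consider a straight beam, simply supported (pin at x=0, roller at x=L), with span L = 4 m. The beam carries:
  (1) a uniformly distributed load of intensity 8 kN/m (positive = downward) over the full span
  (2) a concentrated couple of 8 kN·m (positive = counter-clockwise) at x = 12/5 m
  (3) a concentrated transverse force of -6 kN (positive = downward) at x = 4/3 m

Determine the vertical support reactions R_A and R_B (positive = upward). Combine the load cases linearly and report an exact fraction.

Load 1 — uniform load w=8 kN/m over full span:
  R_A = wL/2 = 8·4/2 = 16 kN
  R_B = wL/2 = 8·4/2 = 16 kN
Load 2 — applied couple M₀=8 kN·m at a=12/5 m (b=L-a=8/5):
  R_A = M₀/L = 8/4 = 2 kN
  R_B = -M₀/L = -8/4 = -2 kN
Load 3 — point force P=-6 kN at a=4/3 m (b=L-a=8/3):
  R_A = Pb/L = (-6)·(8/3)/4 = -4 kN
  R_B = Pa/L = (-6)·(4/3)/4 = -2 kN
Superposition: R_A = 14 kN, R_B = 12 kN

R_A = 14 kN, R_B = 12 kN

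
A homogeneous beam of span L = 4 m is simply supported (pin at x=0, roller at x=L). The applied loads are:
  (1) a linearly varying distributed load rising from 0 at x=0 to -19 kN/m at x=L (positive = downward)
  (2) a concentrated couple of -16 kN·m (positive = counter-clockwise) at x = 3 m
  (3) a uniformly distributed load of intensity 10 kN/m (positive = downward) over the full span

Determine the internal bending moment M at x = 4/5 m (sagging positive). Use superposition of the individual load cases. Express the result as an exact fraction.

Load 1 — triangular load w₀=-19 kN/m (0→w₀ over full span):
  M_1 = w₀Lx/6 - w₀x³/(6L) = (-19)·4·(4/5)/6 - (-19)·(4/5)³/(6·4) = -1216/125 kN·m
Load 2 — applied couple M₀=-16 kN·m at a=3 m (b=L-a=1):
  M_2 = M₀x/L  [x≤a] = (-16)·(4/5)/4 = -16/5 kN·m
Load 3 — uniform load w=10 kN/m over full span:
  M_3 = wx(L-x)/2 = 10·(4/5)·(4-(4/5))/2 = 64/5 kN·m
Superposition: M = Σ M_i = -16/125 kN·m ≈ -0.128000 kN·m

M(4/5) = -16/125 kN·m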